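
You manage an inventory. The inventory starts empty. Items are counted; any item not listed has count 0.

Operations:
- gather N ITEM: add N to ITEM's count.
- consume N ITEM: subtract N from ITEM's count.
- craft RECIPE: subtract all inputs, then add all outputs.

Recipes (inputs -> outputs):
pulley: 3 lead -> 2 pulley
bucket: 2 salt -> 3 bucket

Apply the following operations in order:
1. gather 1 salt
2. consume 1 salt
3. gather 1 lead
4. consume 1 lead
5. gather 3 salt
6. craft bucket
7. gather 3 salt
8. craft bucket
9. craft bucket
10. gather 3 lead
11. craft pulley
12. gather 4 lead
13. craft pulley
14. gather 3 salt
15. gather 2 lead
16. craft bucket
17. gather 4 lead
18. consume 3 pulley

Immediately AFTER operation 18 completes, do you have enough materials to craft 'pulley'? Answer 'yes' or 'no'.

After 1 (gather 1 salt): salt=1
After 2 (consume 1 salt): (empty)
After 3 (gather 1 lead): lead=1
After 4 (consume 1 lead): (empty)
After 5 (gather 3 salt): salt=3
After 6 (craft bucket): bucket=3 salt=1
After 7 (gather 3 salt): bucket=3 salt=4
After 8 (craft bucket): bucket=6 salt=2
After 9 (craft bucket): bucket=9
After 10 (gather 3 lead): bucket=9 lead=3
After 11 (craft pulley): bucket=9 pulley=2
After 12 (gather 4 lead): bucket=9 lead=4 pulley=2
After 13 (craft pulley): bucket=9 lead=1 pulley=4
After 14 (gather 3 salt): bucket=9 lead=1 pulley=4 salt=3
After 15 (gather 2 lead): bucket=9 lead=3 pulley=4 salt=3
After 16 (craft bucket): bucket=12 lead=3 pulley=4 salt=1
After 17 (gather 4 lead): bucket=12 lead=7 pulley=4 salt=1
After 18 (consume 3 pulley): bucket=12 lead=7 pulley=1 salt=1

Answer: yes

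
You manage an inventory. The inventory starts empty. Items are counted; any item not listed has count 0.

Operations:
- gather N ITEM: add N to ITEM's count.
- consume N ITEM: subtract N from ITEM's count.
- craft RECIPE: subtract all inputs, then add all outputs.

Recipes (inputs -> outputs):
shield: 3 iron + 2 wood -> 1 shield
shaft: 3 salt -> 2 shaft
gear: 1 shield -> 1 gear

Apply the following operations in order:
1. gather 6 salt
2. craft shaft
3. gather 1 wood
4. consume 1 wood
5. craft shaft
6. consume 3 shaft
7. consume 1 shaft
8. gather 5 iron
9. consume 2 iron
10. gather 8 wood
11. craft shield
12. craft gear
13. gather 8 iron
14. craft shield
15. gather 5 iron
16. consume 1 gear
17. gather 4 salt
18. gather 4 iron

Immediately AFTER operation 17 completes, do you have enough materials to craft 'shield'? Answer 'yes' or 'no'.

After 1 (gather 6 salt): salt=6
After 2 (craft shaft): salt=3 shaft=2
After 3 (gather 1 wood): salt=3 shaft=2 wood=1
After 4 (consume 1 wood): salt=3 shaft=2
After 5 (craft shaft): shaft=4
After 6 (consume 3 shaft): shaft=1
After 7 (consume 1 shaft): (empty)
After 8 (gather 5 iron): iron=5
After 9 (consume 2 iron): iron=3
After 10 (gather 8 wood): iron=3 wood=8
After 11 (craft shield): shield=1 wood=6
After 12 (craft gear): gear=1 wood=6
After 13 (gather 8 iron): gear=1 iron=8 wood=6
After 14 (craft shield): gear=1 iron=5 shield=1 wood=4
After 15 (gather 5 iron): gear=1 iron=10 shield=1 wood=4
After 16 (consume 1 gear): iron=10 shield=1 wood=4
After 17 (gather 4 salt): iron=10 salt=4 shield=1 wood=4

Answer: yes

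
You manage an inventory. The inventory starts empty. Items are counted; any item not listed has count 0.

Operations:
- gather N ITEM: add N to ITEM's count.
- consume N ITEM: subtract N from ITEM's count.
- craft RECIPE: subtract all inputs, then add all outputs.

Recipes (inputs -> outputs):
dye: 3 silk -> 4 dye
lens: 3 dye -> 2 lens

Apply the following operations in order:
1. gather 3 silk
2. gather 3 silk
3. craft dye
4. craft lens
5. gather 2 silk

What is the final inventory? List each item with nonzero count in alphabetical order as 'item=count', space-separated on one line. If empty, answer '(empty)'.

Answer: dye=1 lens=2 silk=5

Derivation:
After 1 (gather 3 silk): silk=3
After 2 (gather 3 silk): silk=6
After 3 (craft dye): dye=4 silk=3
After 4 (craft lens): dye=1 lens=2 silk=3
After 5 (gather 2 silk): dye=1 lens=2 silk=5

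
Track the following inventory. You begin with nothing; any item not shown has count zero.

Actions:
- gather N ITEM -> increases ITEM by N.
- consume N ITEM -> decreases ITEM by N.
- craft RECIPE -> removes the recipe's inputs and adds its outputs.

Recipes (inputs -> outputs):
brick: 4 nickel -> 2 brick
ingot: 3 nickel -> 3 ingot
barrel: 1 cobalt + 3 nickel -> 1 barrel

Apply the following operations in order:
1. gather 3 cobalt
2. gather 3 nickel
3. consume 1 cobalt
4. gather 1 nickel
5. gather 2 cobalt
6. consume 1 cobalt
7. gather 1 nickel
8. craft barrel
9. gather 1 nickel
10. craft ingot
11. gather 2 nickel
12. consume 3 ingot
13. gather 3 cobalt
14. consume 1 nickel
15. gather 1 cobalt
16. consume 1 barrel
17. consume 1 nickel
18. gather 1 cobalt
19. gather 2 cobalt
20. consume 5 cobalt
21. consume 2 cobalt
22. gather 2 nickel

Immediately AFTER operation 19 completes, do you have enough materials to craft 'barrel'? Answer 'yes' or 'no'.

After 1 (gather 3 cobalt): cobalt=3
After 2 (gather 3 nickel): cobalt=3 nickel=3
After 3 (consume 1 cobalt): cobalt=2 nickel=3
After 4 (gather 1 nickel): cobalt=2 nickel=4
After 5 (gather 2 cobalt): cobalt=4 nickel=4
After 6 (consume 1 cobalt): cobalt=3 nickel=4
After 7 (gather 1 nickel): cobalt=3 nickel=5
After 8 (craft barrel): barrel=1 cobalt=2 nickel=2
After 9 (gather 1 nickel): barrel=1 cobalt=2 nickel=3
After 10 (craft ingot): barrel=1 cobalt=2 ingot=3
After 11 (gather 2 nickel): barrel=1 cobalt=2 ingot=3 nickel=2
After 12 (consume 3 ingot): barrel=1 cobalt=2 nickel=2
After 13 (gather 3 cobalt): barrel=1 cobalt=5 nickel=2
After 14 (consume 1 nickel): barrel=1 cobalt=5 nickel=1
After 15 (gather 1 cobalt): barrel=1 cobalt=6 nickel=1
After 16 (consume 1 barrel): cobalt=6 nickel=1
After 17 (consume 1 nickel): cobalt=6
After 18 (gather 1 cobalt): cobalt=7
After 19 (gather 2 cobalt): cobalt=9

Answer: no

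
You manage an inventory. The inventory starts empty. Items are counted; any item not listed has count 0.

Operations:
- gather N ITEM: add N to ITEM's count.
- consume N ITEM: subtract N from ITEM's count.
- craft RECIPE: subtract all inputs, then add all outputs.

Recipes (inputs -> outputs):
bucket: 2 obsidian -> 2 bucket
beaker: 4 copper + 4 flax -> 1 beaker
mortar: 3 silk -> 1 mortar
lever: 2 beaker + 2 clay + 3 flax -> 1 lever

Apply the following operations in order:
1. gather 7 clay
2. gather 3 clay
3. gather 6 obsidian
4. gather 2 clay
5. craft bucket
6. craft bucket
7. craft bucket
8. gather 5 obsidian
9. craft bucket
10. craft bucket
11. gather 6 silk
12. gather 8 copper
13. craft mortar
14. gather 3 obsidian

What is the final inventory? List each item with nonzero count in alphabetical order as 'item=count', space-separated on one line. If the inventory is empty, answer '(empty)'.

Answer: bucket=10 clay=12 copper=8 mortar=1 obsidian=4 silk=3

Derivation:
After 1 (gather 7 clay): clay=7
After 2 (gather 3 clay): clay=10
After 3 (gather 6 obsidian): clay=10 obsidian=6
After 4 (gather 2 clay): clay=12 obsidian=6
After 5 (craft bucket): bucket=2 clay=12 obsidian=4
After 6 (craft bucket): bucket=4 clay=12 obsidian=2
After 7 (craft bucket): bucket=6 clay=12
After 8 (gather 5 obsidian): bucket=6 clay=12 obsidian=5
After 9 (craft bucket): bucket=8 clay=12 obsidian=3
After 10 (craft bucket): bucket=10 clay=12 obsidian=1
After 11 (gather 6 silk): bucket=10 clay=12 obsidian=1 silk=6
After 12 (gather 8 copper): bucket=10 clay=12 copper=8 obsidian=1 silk=6
After 13 (craft mortar): bucket=10 clay=12 copper=8 mortar=1 obsidian=1 silk=3
After 14 (gather 3 obsidian): bucket=10 clay=12 copper=8 mortar=1 obsidian=4 silk=3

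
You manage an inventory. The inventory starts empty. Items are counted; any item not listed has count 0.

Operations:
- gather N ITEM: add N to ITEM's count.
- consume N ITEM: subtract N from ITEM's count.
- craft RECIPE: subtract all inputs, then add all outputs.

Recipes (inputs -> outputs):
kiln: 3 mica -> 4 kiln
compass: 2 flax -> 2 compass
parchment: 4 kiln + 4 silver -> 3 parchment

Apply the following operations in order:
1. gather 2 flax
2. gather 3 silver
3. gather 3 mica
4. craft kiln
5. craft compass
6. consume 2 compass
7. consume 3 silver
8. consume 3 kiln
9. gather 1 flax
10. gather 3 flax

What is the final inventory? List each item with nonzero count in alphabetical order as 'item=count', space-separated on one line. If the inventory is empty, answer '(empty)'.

After 1 (gather 2 flax): flax=2
After 2 (gather 3 silver): flax=2 silver=3
After 3 (gather 3 mica): flax=2 mica=3 silver=3
After 4 (craft kiln): flax=2 kiln=4 silver=3
After 5 (craft compass): compass=2 kiln=4 silver=3
After 6 (consume 2 compass): kiln=4 silver=3
After 7 (consume 3 silver): kiln=4
After 8 (consume 3 kiln): kiln=1
After 9 (gather 1 flax): flax=1 kiln=1
After 10 (gather 3 flax): flax=4 kiln=1

Answer: flax=4 kiln=1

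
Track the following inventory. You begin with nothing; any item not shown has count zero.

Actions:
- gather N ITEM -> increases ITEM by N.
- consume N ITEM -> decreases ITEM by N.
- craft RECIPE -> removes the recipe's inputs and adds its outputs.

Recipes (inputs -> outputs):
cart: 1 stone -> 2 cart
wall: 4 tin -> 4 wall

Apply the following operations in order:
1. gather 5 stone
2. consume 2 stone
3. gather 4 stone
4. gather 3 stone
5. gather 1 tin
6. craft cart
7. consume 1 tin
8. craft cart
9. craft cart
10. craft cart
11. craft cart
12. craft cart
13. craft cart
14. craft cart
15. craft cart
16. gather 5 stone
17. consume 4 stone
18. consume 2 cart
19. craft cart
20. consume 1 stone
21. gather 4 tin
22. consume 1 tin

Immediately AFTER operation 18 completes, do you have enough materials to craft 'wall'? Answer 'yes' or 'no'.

Answer: no

Derivation:
After 1 (gather 5 stone): stone=5
After 2 (consume 2 stone): stone=3
After 3 (gather 4 stone): stone=7
After 4 (gather 3 stone): stone=10
After 5 (gather 1 tin): stone=10 tin=1
After 6 (craft cart): cart=2 stone=9 tin=1
After 7 (consume 1 tin): cart=2 stone=9
After 8 (craft cart): cart=4 stone=8
After 9 (craft cart): cart=6 stone=7
After 10 (craft cart): cart=8 stone=6
After 11 (craft cart): cart=10 stone=5
After 12 (craft cart): cart=12 stone=4
After 13 (craft cart): cart=14 stone=3
After 14 (craft cart): cart=16 stone=2
After 15 (craft cart): cart=18 stone=1
After 16 (gather 5 stone): cart=18 stone=6
After 17 (consume 4 stone): cart=18 stone=2
After 18 (consume 2 cart): cart=16 stone=2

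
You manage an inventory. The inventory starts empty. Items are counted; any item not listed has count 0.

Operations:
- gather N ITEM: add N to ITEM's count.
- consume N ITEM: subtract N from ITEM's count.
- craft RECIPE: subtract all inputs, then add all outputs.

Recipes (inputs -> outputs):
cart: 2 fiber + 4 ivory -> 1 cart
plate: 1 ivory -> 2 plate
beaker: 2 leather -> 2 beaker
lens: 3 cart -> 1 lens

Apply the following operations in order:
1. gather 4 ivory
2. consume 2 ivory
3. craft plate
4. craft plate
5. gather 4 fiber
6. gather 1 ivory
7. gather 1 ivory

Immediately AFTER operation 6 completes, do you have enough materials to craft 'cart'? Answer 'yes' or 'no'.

Answer: no

Derivation:
After 1 (gather 4 ivory): ivory=4
After 2 (consume 2 ivory): ivory=2
After 3 (craft plate): ivory=1 plate=2
After 4 (craft plate): plate=4
After 5 (gather 4 fiber): fiber=4 plate=4
After 6 (gather 1 ivory): fiber=4 ivory=1 plate=4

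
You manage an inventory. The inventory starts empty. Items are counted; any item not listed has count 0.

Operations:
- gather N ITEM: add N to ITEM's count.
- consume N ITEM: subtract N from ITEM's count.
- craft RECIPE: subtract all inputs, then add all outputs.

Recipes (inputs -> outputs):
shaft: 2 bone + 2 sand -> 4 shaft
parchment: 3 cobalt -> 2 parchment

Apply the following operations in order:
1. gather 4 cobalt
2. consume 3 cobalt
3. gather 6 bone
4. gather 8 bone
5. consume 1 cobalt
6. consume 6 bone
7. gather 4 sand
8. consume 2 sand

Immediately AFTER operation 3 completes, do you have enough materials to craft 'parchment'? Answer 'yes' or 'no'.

Answer: no

Derivation:
After 1 (gather 4 cobalt): cobalt=4
After 2 (consume 3 cobalt): cobalt=1
After 3 (gather 6 bone): bone=6 cobalt=1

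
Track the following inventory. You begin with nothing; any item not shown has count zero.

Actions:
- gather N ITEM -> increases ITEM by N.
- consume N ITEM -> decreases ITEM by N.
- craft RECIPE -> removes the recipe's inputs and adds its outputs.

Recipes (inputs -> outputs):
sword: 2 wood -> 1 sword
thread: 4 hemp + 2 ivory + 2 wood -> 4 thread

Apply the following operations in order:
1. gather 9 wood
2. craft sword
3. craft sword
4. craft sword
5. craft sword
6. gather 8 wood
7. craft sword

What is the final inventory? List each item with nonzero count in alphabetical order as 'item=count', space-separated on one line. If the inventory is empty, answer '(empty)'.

Answer: sword=5 wood=7

Derivation:
After 1 (gather 9 wood): wood=9
After 2 (craft sword): sword=1 wood=7
After 3 (craft sword): sword=2 wood=5
After 4 (craft sword): sword=3 wood=3
After 5 (craft sword): sword=4 wood=1
After 6 (gather 8 wood): sword=4 wood=9
After 7 (craft sword): sword=5 wood=7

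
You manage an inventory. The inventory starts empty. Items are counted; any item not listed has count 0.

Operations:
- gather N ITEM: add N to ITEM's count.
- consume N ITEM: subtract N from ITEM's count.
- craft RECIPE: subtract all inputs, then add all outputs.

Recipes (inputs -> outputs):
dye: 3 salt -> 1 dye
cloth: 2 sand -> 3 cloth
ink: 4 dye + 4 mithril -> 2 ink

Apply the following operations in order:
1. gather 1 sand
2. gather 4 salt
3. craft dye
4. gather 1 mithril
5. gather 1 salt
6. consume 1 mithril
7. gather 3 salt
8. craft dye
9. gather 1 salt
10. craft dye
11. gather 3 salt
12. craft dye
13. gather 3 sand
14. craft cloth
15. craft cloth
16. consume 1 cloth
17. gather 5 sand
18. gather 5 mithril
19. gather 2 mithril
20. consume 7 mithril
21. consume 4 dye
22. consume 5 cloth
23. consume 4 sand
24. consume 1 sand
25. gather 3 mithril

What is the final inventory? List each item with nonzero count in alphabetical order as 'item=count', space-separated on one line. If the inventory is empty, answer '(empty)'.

Answer: mithril=3

Derivation:
After 1 (gather 1 sand): sand=1
After 2 (gather 4 salt): salt=4 sand=1
After 3 (craft dye): dye=1 salt=1 sand=1
After 4 (gather 1 mithril): dye=1 mithril=1 salt=1 sand=1
After 5 (gather 1 salt): dye=1 mithril=1 salt=2 sand=1
After 6 (consume 1 mithril): dye=1 salt=2 sand=1
After 7 (gather 3 salt): dye=1 salt=5 sand=1
After 8 (craft dye): dye=2 salt=2 sand=1
After 9 (gather 1 salt): dye=2 salt=3 sand=1
After 10 (craft dye): dye=3 sand=1
After 11 (gather 3 salt): dye=3 salt=3 sand=1
After 12 (craft dye): dye=4 sand=1
After 13 (gather 3 sand): dye=4 sand=4
After 14 (craft cloth): cloth=3 dye=4 sand=2
After 15 (craft cloth): cloth=6 dye=4
After 16 (consume 1 cloth): cloth=5 dye=4
After 17 (gather 5 sand): cloth=5 dye=4 sand=5
After 18 (gather 5 mithril): cloth=5 dye=4 mithril=5 sand=5
After 19 (gather 2 mithril): cloth=5 dye=4 mithril=7 sand=5
After 20 (consume 7 mithril): cloth=5 dye=4 sand=5
After 21 (consume 4 dye): cloth=5 sand=5
After 22 (consume 5 cloth): sand=5
After 23 (consume 4 sand): sand=1
After 24 (consume 1 sand): (empty)
After 25 (gather 3 mithril): mithril=3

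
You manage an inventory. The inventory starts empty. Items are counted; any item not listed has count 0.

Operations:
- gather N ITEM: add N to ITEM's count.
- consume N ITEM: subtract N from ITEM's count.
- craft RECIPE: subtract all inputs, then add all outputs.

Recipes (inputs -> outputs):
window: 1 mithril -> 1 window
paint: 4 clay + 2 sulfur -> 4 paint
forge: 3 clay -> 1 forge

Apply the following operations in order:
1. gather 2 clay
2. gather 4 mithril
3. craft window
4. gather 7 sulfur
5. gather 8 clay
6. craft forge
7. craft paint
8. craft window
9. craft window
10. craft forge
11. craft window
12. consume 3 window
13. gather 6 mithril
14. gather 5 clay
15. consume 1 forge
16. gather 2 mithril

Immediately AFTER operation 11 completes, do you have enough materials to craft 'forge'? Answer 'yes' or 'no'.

After 1 (gather 2 clay): clay=2
After 2 (gather 4 mithril): clay=2 mithril=4
After 3 (craft window): clay=2 mithril=3 window=1
After 4 (gather 7 sulfur): clay=2 mithril=3 sulfur=7 window=1
After 5 (gather 8 clay): clay=10 mithril=3 sulfur=7 window=1
After 6 (craft forge): clay=7 forge=1 mithril=3 sulfur=7 window=1
After 7 (craft paint): clay=3 forge=1 mithril=3 paint=4 sulfur=5 window=1
After 8 (craft window): clay=3 forge=1 mithril=2 paint=4 sulfur=5 window=2
After 9 (craft window): clay=3 forge=1 mithril=1 paint=4 sulfur=5 window=3
After 10 (craft forge): forge=2 mithril=1 paint=4 sulfur=5 window=3
After 11 (craft window): forge=2 paint=4 sulfur=5 window=4

Answer: no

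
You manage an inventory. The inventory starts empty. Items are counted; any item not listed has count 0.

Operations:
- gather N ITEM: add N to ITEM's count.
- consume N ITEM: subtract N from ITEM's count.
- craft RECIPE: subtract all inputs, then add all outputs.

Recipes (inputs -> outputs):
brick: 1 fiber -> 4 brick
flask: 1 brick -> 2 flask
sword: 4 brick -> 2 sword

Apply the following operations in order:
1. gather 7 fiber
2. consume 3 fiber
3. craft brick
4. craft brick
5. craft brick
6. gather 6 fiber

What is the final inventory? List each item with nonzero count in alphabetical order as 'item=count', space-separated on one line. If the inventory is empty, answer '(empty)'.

After 1 (gather 7 fiber): fiber=7
After 2 (consume 3 fiber): fiber=4
After 3 (craft brick): brick=4 fiber=3
After 4 (craft brick): brick=8 fiber=2
After 5 (craft brick): brick=12 fiber=1
After 6 (gather 6 fiber): brick=12 fiber=7

Answer: brick=12 fiber=7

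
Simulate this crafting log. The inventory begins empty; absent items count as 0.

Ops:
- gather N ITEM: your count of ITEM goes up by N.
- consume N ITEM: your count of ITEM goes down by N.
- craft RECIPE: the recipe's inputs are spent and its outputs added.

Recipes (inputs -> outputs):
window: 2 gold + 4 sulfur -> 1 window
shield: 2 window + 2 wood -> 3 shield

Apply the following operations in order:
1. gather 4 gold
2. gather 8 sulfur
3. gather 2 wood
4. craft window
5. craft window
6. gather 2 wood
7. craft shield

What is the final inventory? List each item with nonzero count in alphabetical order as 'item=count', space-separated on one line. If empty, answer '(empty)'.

After 1 (gather 4 gold): gold=4
After 2 (gather 8 sulfur): gold=4 sulfur=8
After 3 (gather 2 wood): gold=4 sulfur=8 wood=2
After 4 (craft window): gold=2 sulfur=4 window=1 wood=2
After 5 (craft window): window=2 wood=2
After 6 (gather 2 wood): window=2 wood=4
After 7 (craft shield): shield=3 wood=2

Answer: shield=3 wood=2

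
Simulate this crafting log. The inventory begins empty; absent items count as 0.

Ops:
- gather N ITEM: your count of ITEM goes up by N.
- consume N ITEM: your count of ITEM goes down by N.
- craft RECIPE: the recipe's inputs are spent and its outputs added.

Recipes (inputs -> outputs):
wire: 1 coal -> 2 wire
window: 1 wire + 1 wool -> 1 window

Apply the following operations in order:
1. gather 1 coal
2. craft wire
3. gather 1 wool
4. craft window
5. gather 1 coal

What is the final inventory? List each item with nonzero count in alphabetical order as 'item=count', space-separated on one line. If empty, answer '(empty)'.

After 1 (gather 1 coal): coal=1
After 2 (craft wire): wire=2
After 3 (gather 1 wool): wire=2 wool=1
After 4 (craft window): window=1 wire=1
After 5 (gather 1 coal): coal=1 window=1 wire=1

Answer: coal=1 window=1 wire=1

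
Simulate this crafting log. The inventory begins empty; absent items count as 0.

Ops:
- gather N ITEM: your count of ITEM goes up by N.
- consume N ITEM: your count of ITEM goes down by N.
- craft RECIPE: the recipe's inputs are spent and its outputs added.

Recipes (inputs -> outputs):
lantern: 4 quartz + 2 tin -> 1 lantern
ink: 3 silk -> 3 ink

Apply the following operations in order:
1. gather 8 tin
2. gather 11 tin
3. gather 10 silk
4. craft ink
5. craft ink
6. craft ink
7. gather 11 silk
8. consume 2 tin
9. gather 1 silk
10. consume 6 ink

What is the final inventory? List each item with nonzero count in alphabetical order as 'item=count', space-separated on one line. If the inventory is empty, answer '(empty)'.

After 1 (gather 8 tin): tin=8
After 2 (gather 11 tin): tin=19
After 3 (gather 10 silk): silk=10 tin=19
After 4 (craft ink): ink=3 silk=7 tin=19
After 5 (craft ink): ink=6 silk=4 tin=19
After 6 (craft ink): ink=9 silk=1 tin=19
After 7 (gather 11 silk): ink=9 silk=12 tin=19
After 8 (consume 2 tin): ink=9 silk=12 tin=17
After 9 (gather 1 silk): ink=9 silk=13 tin=17
After 10 (consume 6 ink): ink=3 silk=13 tin=17

Answer: ink=3 silk=13 tin=17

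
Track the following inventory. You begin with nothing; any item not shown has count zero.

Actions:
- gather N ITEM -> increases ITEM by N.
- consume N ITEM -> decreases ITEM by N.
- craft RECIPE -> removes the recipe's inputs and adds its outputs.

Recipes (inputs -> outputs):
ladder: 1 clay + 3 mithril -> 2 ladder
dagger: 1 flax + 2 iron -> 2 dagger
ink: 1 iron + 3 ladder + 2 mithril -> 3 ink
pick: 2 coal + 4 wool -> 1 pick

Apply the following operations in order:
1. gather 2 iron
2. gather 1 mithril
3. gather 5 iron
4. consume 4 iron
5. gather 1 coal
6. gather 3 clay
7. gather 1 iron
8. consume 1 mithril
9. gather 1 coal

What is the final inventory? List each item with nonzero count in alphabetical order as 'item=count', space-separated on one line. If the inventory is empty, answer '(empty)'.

Answer: clay=3 coal=2 iron=4

Derivation:
After 1 (gather 2 iron): iron=2
After 2 (gather 1 mithril): iron=2 mithril=1
After 3 (gather 5 iron): iron=7 mithril=1
After 4 (consume 4 iron): iron=3 mithril=1
After 5 (gather 1 coal): coal=1 iron=3 mithril=1
After 6 (gather 3 clay): clay=3 coal=1 iron=3 mithril=1
After 7 (gather 1 iron): clay=3 coal=1 iron=4 mithril=1
After 8 (consume 1 mithril): clay=3 coal=1 iron=4
After 9 (gather 1 coal): clay=3 coal=2 iron=4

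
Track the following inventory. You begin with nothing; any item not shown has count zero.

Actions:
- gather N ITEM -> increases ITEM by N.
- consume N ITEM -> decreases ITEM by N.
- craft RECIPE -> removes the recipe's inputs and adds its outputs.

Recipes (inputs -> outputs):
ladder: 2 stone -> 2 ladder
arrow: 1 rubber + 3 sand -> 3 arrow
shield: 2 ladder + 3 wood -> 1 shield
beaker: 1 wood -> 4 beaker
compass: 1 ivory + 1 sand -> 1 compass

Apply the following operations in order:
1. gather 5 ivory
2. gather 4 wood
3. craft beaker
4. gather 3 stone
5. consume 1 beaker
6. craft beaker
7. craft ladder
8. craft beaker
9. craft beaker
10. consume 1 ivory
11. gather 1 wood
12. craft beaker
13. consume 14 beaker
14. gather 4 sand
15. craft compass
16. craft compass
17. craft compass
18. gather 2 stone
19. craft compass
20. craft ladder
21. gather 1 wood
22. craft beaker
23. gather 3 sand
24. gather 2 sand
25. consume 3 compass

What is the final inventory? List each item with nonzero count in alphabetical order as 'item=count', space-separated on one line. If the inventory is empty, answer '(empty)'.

After 1 (gather 5 ivory): ivory=5
After 2 (gather 4 wood): ivory=5 wood=4
After 3 (craft beaker): beaker=4 ivory=5 wood=3
After 4 (gather 3 stone): beaker=4 ivory=5 stone=3 wood=3
After 5 (consume 1 beaker): beaker=3 ivory=5 stone=3 wood=3
After 6 (craft beaker): beaker=7 ivory=5 stone=3 wood=2
After 7 (craft ladder): beaker=7 ivory=5 ladder=2 stone=1 wood=2
After 8 (craft beaker): beaker=11 ivory=5 ladder=2 stone=1 wood=1
After 9 (craft beaker): beaker=15 ivory=5 ladder=2 stone=1
After 10 (consume 1 ivory): beaker=15 ivory=4 ladder=2 stone=1
After 11 (gather 1 wood): beaker=15 ivory=4 ladder=2 stone=1 wood=1
After 12 (craft beaker): beaker=19 ivory=4 ladder=2 stone=1
After 13 (consume 14 beaker): beaker=5 ivory=4 ladder=2 stone=1
After 14 (gather 4 sand): beaker=5 ivory=4 ladder=2 sand=4 stone=1
After 15 (craft compass): beaker=5 compass=1 ivory=3 ladder=2 sand=3 stone=1
After 16 (craft compass): beaker=5 compass=2 ivory=2 ladder=2 sand=2 stone=1
After 17 (craft compass): beaker=5 compass=3 ivory=1 ladder=2 sand=1 stone=1
After 18 (gather 2 stone): beaker=5 compass=3 ivory=1 ladder=2 sand=1 stone=3
After 19 (craft compass): beaker=5 compass=4 ladder=2 stone=3
After 20 (craft ladder): beaker=5 compass=4 ladder=4 stone=1
After 21 (gather 1 wood): beaker=5 compass=4 ladder=4 stone=1 wood=1
After 22 (craft beaker): beaker=9 compass=4 ladder=4 stone=1
After 23 (gather 3 sand): beaker=9 compass=4 ladder=4 sand=3 stone=1
After 24 (gather 2 sand): beaker=9 compass=4 ladder=4 sand=5 stone=1
After 25 (consume 3 compass): beaker=9 compass=1 ladder=4 sand=5 stone=1

Answer: beaker=9 compass=1 ladder=4 sand=5 stone=1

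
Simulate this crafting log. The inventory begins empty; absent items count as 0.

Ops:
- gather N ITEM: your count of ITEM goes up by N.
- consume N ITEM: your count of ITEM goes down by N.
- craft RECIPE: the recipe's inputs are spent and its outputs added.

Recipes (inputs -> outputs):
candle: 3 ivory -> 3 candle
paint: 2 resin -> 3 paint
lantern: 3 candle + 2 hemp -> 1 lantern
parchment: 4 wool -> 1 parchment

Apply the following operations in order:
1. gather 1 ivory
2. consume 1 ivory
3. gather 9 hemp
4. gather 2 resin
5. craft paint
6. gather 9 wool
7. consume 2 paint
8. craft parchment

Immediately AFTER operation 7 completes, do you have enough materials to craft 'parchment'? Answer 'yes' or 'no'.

Answer: yes

Derivation:
After 1 (gather 1 ivory): ivory=1
After 2 (consume 1 ivory): (empty)
After 3 (gather 9 hemp): hemp=9
After 4 (gather 2 resin): hemp=9 resin=2
After 5 (craft paint): hemp=9 paint=3
After 6 (gather 9 wool): hemp=9 paint=3 wool=9
After 7 (consume 2 paint): hemp=9 paint=1 wool=9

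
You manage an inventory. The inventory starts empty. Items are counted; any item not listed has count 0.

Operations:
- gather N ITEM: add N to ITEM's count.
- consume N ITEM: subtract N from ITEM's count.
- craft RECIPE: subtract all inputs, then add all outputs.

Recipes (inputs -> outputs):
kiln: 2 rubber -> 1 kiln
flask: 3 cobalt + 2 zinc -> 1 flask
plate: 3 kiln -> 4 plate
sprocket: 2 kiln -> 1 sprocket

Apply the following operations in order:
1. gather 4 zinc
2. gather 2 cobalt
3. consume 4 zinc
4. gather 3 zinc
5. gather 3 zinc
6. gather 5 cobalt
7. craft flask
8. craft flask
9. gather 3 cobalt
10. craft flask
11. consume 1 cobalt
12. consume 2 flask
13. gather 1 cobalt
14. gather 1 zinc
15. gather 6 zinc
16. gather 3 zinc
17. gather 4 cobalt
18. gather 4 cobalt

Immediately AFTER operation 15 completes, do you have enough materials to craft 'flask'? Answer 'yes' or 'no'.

After 1 (gather 4 zinc): zinc=4
After 2 (gather 2 cobalt): cobalt=2 zinc=4
After 3 (consume 4 zinc): cobalt=2
After 4 (gather 3 zinc): cobalt=2 zinc=3
After 5 (gather 3 zinc): cobalt=2 zinc=6
After 6 (gather 5 cobalt): cobalt=7 zinc=6
After 7 (craft flask): cobalt=4 flask=1 zinc=4
After 8 (craft flask): cobalt=1 flask=2 zinc=2
After 9 (gather 3 cobalt): cobalt=4 flask=2 zinc=2
After 10 (craft flask): cobalt=1 flask=3
After 11 (consume 1 cobalt): flask=3
After 12 (consume 2 flask): flask=1
After 13 (gather 1 cobalt): cobalt=1 flask=1
After 14 (gather 1 zinc): cobalt=1 flask=1 zinc=1
After 15 (gather 6 zinc): cobalt=1 flask=1 zinc=7

Answer: no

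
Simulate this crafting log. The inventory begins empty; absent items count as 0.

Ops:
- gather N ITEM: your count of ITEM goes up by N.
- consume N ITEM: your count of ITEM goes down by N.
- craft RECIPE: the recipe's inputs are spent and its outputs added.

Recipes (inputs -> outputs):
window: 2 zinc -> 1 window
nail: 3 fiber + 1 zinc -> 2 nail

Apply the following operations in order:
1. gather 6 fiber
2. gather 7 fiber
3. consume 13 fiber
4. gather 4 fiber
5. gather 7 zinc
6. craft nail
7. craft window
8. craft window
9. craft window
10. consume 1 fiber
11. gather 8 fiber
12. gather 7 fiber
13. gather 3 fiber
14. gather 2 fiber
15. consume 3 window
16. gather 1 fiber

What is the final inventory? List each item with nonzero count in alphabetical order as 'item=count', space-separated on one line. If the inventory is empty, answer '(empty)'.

Answer: fiber=21 nail=2

Derivation:
After 1 (gather 6 fiber): fiber=6
After 2 (gather 7 fiber): fiber=13
After 3 (consume 13 fiber): (empty)
After 4 (gather 4 fiber): fiber=4
After 5 (gather 7 zinc): fiber=4 zinc=7
After 6 (craft nail): fiber=1 nail=2 zinc=6
After 7 (craft window): fiber=1 nail=2 window=1 zinc=4
After 8 (craft window): fiber=1 nail=2 window=2 zinc=2
After 9 (craft window): fiber=1 nail=2 window=3
After 10 (consume 1 fiber): nail=2 window=3
After 11 (gather 8 fiber): fiber=8 nail=2 window=3
After 12 (gather 7 fiber): fiber=15 nail=2 window=3
After 13 (gather 3 fiber): fiber=18 nail=2 window=3
After 14 (gather 2 fiber): fiber=20 nail=2 window=3
After 15 (consume 3 window): fiber=20 nail=2
After 16 (gather 1 fiber): fiber=21 nail=2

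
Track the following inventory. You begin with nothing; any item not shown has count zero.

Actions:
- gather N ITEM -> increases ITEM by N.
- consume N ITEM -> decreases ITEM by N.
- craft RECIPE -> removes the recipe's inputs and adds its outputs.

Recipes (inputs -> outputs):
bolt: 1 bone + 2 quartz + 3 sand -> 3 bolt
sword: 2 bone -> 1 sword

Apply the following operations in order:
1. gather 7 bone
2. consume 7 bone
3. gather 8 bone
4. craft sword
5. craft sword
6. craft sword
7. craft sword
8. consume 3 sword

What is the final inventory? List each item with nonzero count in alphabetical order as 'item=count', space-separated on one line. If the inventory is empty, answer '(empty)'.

After 1 (gather 7 bone): bone=7
After 2 (consume 7 bone): (empty)
After 3 (gather 8 bone): bone=8
After 4 (craft sword): bone=6 sword=1
After 5 (craft sword): bone=4 sword=2
After 6 (craft sword): bone=2 sword=3
After 7 (craft sword): sword=4
After 8 (consume 3 sword): sword=1

Answer: sword=1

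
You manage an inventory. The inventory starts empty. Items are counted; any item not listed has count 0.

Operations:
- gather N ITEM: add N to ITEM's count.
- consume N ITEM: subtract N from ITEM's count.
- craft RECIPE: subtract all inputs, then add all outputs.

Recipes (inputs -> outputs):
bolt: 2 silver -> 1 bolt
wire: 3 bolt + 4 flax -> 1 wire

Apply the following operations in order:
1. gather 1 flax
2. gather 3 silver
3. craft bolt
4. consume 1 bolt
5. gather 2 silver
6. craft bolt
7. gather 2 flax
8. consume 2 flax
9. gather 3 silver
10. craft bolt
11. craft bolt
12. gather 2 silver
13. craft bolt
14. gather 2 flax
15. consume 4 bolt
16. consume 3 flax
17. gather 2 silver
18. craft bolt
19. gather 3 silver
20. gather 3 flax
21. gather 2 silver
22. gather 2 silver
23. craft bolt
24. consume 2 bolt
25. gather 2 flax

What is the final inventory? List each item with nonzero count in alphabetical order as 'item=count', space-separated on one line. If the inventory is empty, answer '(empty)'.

Answer: flax=5 silver=5

Derivation:
After 1 (gather 1 flax): flax=1
After 2 (gather 3 silver): flax=1 silver=3
After 3 (craft bolt): bolt=1 flax=1 silver=1
After 4 (consume 1 bolt): flax=1 silver=1
After 5 (gather 2 silver): flax=1 silver=3
After 6 (craft bolt): bolt=1 flax=1 silver=1
After 7 (gather 2 flax): bolt=1 flax=3 silver=1
After 8 (consume 2 flax): bolt=1 flax=1 silver=1
After 9 (gather 3 silver): bolt=1 flax=1 silver=4
After 10 (craft bolt): bolt=2 flax=1 silver=2
After 11 (craft bolt): bolt=3 flax=1
After 12 (gather 2 silver): bolt=3 flax=1 silver=2
After 13 (craft bolt): bolt=4 flax=1
After 14 (gather 2 flax): bolt=4 flax=3
After 15 (consume 4 bolt): flax=3
After 16 (consume 3 flax): (empty)
After 17 (gather 2 silver): silver=2
After 18 (craft bolt): bolt=1
After 19 (gather 3 silver): bolt=1 silver=3
After 20 (gather 3 flax): bolt=1 flax=3 silver=3
After 21 (gather 2 silver): bolt=1 flax=3 silver=5
After 22 (gather 2 silver): bolt=1 flax=3 silver=7
After 23 (craft bolt): bolt=2 flax=3 silver=5
After 24 (consume 2 bolt): flax=3 silver=5
After 25 (gather 2 flax): flax=5 silver=5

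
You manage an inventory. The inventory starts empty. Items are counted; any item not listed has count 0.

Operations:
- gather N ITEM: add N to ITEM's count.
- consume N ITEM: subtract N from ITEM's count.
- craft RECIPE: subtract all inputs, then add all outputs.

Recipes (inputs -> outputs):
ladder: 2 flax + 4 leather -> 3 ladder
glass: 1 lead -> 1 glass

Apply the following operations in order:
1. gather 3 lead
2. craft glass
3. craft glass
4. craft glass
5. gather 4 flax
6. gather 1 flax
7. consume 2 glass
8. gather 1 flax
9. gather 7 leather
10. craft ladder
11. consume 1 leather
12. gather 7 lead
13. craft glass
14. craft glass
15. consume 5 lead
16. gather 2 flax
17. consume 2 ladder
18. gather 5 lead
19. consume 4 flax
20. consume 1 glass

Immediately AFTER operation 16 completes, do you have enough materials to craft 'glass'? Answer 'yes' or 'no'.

Answer: no

Derivation:
After 1 (gather 3 lead): lead=3
After 2 (craft glass): glass=1 lead=2
After 3 (craft glass): glass=2 lead=1
After 4 (craft glass): glass=3
After 5 (gather 4 flax): flax=4 glass=3
After 6 (gather 1 flax): flax=5 glass=3
After 7 (consume 2 glass): flax=5 glass=1
After 8 (gather 1 flax): flax=6 glass=1
After 9 (gather 7 leather): flax=6 glass=1 leather=7
After 10 (craft ladder): flax=4 glass=1 ladder=3 leather=3
After 11 (consume 1 leather): flax=4 glass=1 ladder=3 leather=2
After 12 (gather 7 lead): flax=4 glass=1 ladder=3 lead=7 leather=2
After 13 (craft glass): flax=4 glass=2 ladder=3 lead=6 leather=2
After 14 (craft glass): flax=4 glass=3 ladder=3 lead=5 leather=2
After 15 (consume 5 lead): flax=4 glass=3 ladder=3 leather=2
After 16 (gather 2 flax): flax=6 glass=3 ladder=3 leather=2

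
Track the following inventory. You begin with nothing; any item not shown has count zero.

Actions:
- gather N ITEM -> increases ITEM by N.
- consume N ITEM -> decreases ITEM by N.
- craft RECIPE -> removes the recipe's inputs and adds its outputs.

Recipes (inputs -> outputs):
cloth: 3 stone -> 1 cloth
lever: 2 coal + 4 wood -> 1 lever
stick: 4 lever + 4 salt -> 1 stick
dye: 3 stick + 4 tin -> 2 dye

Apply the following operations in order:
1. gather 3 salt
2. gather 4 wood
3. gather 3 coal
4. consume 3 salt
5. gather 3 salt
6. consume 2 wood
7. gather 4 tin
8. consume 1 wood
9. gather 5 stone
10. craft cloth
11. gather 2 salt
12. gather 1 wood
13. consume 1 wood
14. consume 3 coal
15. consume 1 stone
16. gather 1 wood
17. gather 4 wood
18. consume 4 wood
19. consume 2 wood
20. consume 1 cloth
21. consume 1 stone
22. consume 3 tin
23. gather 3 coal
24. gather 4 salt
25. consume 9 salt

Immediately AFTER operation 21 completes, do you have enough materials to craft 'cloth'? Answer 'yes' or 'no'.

Answer: no

Derivation:
After 1 (gather 3 salt): salt=3
After 2 (gather 4 wood): salt=3 wood=4
After 3 (gather 3 coal): coal=3 salt=3 wood=4
After 4 (consume 3 salt): coal=3 wood=4
After 5 (gather 3 salt): coal=3 salt=3 wood=4
After 6 (consume 2 wood): coal=3 salt=3 wood=2
After 7 (gather 4 tin): coal=3 salt=3 tin=4 wood=2
After 8 (consume 1 wood): coal=3 salt=3 tin=4 wood=1
After 9 (gather 5 stone): coal=3 salt=3 stone=5 tin=4 wood=1
After 10 (craft cloth): cloth=1 coal=3 salt=3 stone=2 tin=4 wood=1
After 11 (gather 2 salt): cloth=1 coal=3 salt=5 stone=2 tin=4 wood=1
After 12 (gather 1 wood): cloth=1 coal=3 salt=5 stone=2 tin=4 wood=2
After 13 (consume 1 wood): cloth=1 coal=3 salt=5 stone=2 tin=4 wood=1
After 14 (consume 3 coal): cloth=1 salt=5 stone=2 tin=4 wood=1
After 15 (consume 1 stone): cloth=1 salt=5 stone=1 tin=4 wood=1
After 16 (gather 1 wood): cloth=1 salt=5 stone=1 tin=4 wood=2
After 17 (gather 4 wood): cloth=1 salt=5 stone=1 tin=4 wood=6
After 18 (consume 4 wood): cloth=1 salt=5 stone=1 tin=4 wood=2
After 19 (consume 2 wood): cloth=1 salt=5 stone=1 tin=4
After 20 (consume 1 cloth): salt=5 stone=1 tin=4
After 21 (consume 1 stone): salt=5 tin=4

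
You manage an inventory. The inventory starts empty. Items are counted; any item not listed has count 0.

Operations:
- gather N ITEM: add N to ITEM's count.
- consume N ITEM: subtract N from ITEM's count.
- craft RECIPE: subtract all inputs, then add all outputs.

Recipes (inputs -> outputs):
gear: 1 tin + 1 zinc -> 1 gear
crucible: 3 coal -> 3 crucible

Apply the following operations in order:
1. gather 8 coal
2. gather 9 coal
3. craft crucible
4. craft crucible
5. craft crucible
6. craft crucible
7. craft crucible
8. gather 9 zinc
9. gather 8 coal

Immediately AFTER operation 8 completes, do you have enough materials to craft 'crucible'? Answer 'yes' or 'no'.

After 1 (gather 8 coal): coal=8
After 2 (gather 9 coal): coal=17
After 3 (craft crucible): coal=14 crucible=3
After 4 (craft crucible): coal=11 crucible=6
After 5 (craft crucible): coal=8 crucible=9
After 6 (craft crucible): coal=5 crucible=12
After 7 (craft crucible): coal=2 crucible=15
After 8 (gather 9 zinc): coal=2 crucible=15 zinc=9

Answer: no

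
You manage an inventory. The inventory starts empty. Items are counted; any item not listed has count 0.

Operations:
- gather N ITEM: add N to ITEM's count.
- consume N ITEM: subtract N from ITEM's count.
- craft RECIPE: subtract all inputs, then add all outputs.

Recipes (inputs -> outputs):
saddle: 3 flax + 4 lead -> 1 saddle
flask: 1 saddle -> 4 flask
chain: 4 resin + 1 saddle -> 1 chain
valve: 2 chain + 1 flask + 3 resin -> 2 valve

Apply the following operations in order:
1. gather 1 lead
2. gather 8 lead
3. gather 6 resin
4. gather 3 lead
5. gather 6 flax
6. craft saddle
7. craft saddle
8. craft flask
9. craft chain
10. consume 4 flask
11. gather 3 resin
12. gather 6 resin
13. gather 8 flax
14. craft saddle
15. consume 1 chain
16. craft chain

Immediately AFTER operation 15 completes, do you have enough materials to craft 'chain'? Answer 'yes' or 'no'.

Answer: yes

Derivation:
After 1 (gather 1 lead): lead=1
After 2 (gather 8 lead): lead=9
After 3 (gather 6 resin): lead=9 resin=6
After 4 (gather 3 lead): lead=12 resin=6
After 5 (gather 6 flax): flax=6 lead=12 resin=6
After 6 (craft saddle): flax=3 lead=8 resin=6 saddle=1
After 7 (craft saddle): lead=4 resin=6 saddle=2
After 8 (craft flask): flask=4 lead=4 resin=6 saddle=1
After 9 (craft chain): chain=1 flask=4 lead=4 resin=2
After 10 (consume 4 flask): chain=1 lead=4 resin=2
After 11 (gather 3 resin): chain=1 lead=4 resin=5
After 12 (gather 6 resin): chain=1 lead=4 resin=11
After 13 (gather 8 flax): chain=1 flax=8 lead=4 resin=11
After 14 (craft saddle): chain=1 flax=5 resin=11 saddle=1
After 15 (consume 1 chain): flax=5 resin=11 saddle=1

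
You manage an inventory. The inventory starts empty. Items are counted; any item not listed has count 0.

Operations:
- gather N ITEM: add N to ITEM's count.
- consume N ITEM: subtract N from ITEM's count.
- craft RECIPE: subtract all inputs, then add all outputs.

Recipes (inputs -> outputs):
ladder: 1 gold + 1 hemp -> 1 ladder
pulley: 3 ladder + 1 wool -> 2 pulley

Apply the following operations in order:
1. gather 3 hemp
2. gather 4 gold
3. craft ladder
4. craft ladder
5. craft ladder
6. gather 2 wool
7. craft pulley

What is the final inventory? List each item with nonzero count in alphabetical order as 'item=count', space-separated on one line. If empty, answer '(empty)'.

After 1 (gather 3 hemp): hemp=3
After 2 (gather 4 gold): gold=4 hemp=3
After 3 (craft ladder): gold=3 hemp=2 ladder=1
After 4 (craft ladder): gold=2 hemp=1 ladder=2
After 5 (craft ladder): gold=1 ladder=3
After 6 (gather 2 wool): gold=1 ladder=3 wool=2
After 7 (craft pulley): gold=1 pulley=2 wool=1

Answer: gold=1 pulley=2 wool=1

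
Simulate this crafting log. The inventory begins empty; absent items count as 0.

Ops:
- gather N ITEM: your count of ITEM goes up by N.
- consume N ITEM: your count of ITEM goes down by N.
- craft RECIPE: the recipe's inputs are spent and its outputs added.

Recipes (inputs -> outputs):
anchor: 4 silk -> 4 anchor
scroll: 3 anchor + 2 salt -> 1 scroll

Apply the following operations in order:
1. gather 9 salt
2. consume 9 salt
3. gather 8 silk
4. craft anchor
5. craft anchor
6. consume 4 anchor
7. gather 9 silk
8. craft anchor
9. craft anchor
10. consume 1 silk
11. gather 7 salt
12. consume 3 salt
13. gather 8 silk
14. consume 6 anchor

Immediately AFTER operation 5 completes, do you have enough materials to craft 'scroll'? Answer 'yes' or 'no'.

After 1 (gather 9 salt): salt=9
After 2 (consume 9 salt): (empty)
After 3 (gather 8 silk): silk=8
After 4 (craft anchor): anchor=4 silk=4
After 5 (craft anchor): anchor=8

Answer: no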